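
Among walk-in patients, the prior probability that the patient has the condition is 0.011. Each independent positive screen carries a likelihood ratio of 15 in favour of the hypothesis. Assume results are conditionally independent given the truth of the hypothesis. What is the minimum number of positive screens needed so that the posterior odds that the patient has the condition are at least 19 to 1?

Prior odds: 0.011 ÷ 0.989 = 11/989.
Likelihood ratio per positive screen = 15.
Target odds = 19.
Need (11/989) × 15ⁿ ≥ 19, i.e. 15ⁿ ≥ 18791/11.
15² = 225 falls short of 18791/11 but 15³ = 3375 reaches it, so n = 3.

3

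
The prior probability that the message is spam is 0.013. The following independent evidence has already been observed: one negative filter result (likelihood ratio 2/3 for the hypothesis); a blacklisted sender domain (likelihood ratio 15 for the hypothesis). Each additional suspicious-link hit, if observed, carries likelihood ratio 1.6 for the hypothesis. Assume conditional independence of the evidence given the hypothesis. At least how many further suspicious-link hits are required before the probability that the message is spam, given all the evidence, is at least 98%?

13

Prior odds = 0.013/0.987 = 13/987.
Combined Bayes factor of the evidence already in hand = (2/3) × 15 = 10.
Odds after that evidence = (13/987) × 10 = 130/987.
Target odds = 0.98/0.02 = 49.
Need 1.6ⁿ ≥ 49 ÷ (130/987) = 48363/130.
1.6¹² ≈281.475 falls short of 48363/130 but 1.6¹³ ≈450.36 reaches it, so n = 13.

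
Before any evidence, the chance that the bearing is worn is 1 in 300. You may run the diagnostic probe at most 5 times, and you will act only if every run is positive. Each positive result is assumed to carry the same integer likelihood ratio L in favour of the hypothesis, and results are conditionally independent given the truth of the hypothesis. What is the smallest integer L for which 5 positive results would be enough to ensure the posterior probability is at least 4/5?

5

Prior odds = (1/300)/(299/300) = 1/299.
Target odds = 0.8/0.2 = 4.
Need L⁵ ≥ 4 ÷ (1/299) = 1196.
4⁵ = 1024 < 1196 ≤ 3125 = 5⁵, so L = 5.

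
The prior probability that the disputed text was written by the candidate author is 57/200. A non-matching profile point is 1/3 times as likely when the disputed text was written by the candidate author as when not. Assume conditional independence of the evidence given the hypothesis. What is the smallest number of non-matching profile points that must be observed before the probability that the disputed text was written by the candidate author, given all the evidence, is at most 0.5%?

4

Prior odds = 0.285/0.715 = 57/143.
Likelihood ratio per non-matching profile point = 1/3.
Target odds: 0.005 ÷ 0.995 = 1/199.
Need (57/143) × (1/3)ⁿ ≤ 1/199, i.e. (1/3)ⁿ ≤ 143/11343.
(1/3)³ = 1/27 is still above 143/11343 but (1/3)⁴ = 1/81 is at or below it, so n = 4.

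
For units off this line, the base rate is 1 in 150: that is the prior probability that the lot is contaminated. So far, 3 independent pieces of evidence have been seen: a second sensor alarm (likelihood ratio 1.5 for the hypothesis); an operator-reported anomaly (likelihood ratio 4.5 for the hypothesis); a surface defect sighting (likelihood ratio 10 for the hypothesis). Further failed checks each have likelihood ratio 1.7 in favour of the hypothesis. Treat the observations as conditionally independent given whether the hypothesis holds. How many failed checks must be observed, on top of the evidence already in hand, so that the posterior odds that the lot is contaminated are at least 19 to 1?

8

Prior odds = (1/150)/(149/150) = 1/149.
Combined Bayes factor of the evidence already in hand = 1.5 × 4.5 × 10 = 67.5.
Odds after that evidence = (1/149) × 67.5 = 135/298.
Target odds = 19.
Need 1.7ⁿ ≥ 19 ÷ (135/298) = 5662/135.
1.7⁷ = 410338673/10000000 falls short of 5662/135 but 1.7⁸ ≈69.7576 reaches it, so n = 8.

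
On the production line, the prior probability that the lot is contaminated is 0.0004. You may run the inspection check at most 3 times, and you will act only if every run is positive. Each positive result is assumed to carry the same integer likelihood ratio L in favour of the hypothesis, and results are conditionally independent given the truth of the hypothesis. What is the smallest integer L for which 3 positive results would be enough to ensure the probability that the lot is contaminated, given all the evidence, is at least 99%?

63

Prior odds = 0.0004/0.9996 = 1/2499.
Target odds = 0.99/0.01 = 99.
Need L³ ≥ 99 ÷ (1/2499) = 247401.
62³ = 238328 < 247401 ≤ 250047 = 63³, so L = 63.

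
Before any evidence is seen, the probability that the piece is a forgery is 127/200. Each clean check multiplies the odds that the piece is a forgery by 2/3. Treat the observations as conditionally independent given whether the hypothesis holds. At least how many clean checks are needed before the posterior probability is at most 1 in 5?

5

Prior odds = 0.635/0.365 = 127/73.
Likelihood ratio per clean check = 2/3.
Target posterior odds = 0.2/0.8 = 0.25.
Require (2/3)ⁿ ≤ 0.25 ÷ (127/73) = 73/508.
(2/3)⁴ = 16/81 is still above 73/508 but (2/3)⁵ = 32/243 is at or below it, so n = 5.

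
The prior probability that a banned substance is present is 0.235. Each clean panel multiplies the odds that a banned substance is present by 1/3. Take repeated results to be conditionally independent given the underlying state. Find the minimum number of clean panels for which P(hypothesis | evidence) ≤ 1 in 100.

Prior odds: 0.235 ÷ 0.765 = 47/153.
Likelihood ratio per clean panel = 1/3.
Target odds: 0.01 ÷ 0.99 = 1/99.
Require (1/3)ⁿ ≤ 1/99 ÷ (47/153) = 17/517.
(1/3)³ = 1/27 is still above 17/517 but (1/3)⁴ = 1/81 is at or below it, so n = 4.

4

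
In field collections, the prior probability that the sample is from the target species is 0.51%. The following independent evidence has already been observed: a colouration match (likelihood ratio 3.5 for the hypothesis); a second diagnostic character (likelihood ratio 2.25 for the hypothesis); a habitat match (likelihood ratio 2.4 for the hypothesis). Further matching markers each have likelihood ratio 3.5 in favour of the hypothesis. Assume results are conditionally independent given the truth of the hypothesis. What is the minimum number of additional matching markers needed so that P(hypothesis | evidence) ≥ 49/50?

5

Prior odds = 0.0051/0.9949 = 51/9949.
Combined Bayes factor of the evidence already in hand = 3.5 × 2.25 × 2.4 = 18.9.
Odds after that evidence = (51/9949) × 18.9 = 9639/99490.
Target odds = 0.98/0.02 = 49.
Need 3.5ⁿ ≥ 49 ÷ (9639/99490) = 696430/1377.
3.5⁴ = 150.0625 falls short of 696430/1377 but 3.5⁵ = 525.21875 reaches it, so n = 5.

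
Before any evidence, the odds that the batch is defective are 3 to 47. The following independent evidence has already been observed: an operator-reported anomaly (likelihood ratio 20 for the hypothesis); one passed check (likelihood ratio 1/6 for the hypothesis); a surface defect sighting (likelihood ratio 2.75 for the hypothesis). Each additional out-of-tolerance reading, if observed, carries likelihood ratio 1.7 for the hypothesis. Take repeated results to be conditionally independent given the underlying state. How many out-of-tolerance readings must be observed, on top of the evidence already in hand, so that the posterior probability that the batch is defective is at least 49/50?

Prior odds = 3/47.
Combined Bayes factor of the evidence already in hand = 20 × (1/6) × 2.75 = 55/6.
Odds after that evidence = (3/47) × 55/6 = 55/94.
Target odds = 0.98/0.02 = 49.
Need 1.7ⁿ ≥ 49 ÷ (55/94) = 4606/55.
1.7⁸ ≈69.7576 falls short of 4606/55 but 1.7⁹ ≈118.588 reaches it, so n = 9.

9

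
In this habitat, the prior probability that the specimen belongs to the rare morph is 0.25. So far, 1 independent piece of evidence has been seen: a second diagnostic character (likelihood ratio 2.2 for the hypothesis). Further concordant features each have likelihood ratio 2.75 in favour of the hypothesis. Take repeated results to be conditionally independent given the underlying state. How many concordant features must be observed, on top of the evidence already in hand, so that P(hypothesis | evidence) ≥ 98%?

5

Prior odds = 0.25/0.75 = 1/3.
Bayes factor of the evidence already in hand = 2.2.
Odds after that evidence = (1/3) × 2.2 = 11/15.
Target odds = 0.98/0.02 = 49.
Need 2.75ⁿ ≥ 49 ÷ (11/15) = 735/11.
2.75⁴ = 57.19140625 falls short of 735/11 but 2.75⁵ = 161051/1024 reaches it, so n = 5.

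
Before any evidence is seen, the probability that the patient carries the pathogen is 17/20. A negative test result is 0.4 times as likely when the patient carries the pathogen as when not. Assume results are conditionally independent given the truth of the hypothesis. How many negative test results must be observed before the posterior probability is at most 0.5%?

8

Prior odds = 0.85/0.15 = 17/3.
Likelihood ratio per negative test result = 0.4.
Target posterior odds = 0.005/0.995 = 1/199.
Need (17/3) × 0.4ⁿ ≤ 1/199, i.e. 0.4ⁿ ≤ 3/3383.
0.4⁷ = 128/78125 is still above 3/3383 but 0.4⁸ = 256/390625 is at or below it, so n = 8.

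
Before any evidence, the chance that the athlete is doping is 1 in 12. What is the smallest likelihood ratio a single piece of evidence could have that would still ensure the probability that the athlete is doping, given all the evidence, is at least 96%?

264

Prior odds = (1/12)/(11/12) = 1/11.
Target odds = 0.96/0.04 = 24.
Required Bayes factor = 24 ÷ (1/11) = 264.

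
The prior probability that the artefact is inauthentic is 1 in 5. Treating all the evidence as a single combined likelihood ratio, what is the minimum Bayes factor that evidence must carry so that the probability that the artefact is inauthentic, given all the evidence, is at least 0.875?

Prior odds = 0.2/0.8 = 0.25.
Target odds = 0.875/0.125 = 7.
Required Bayes factor = 7 ÷ 0.25 = 28.

28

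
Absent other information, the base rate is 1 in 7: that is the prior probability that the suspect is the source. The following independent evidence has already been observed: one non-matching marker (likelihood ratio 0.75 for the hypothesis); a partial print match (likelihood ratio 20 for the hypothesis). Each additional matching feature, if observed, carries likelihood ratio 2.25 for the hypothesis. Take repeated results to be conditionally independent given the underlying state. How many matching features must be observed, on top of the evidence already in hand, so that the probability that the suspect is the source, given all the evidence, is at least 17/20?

2

Prior odds = (1/7)/(6/7) = 1/6.
Combined Bayes factor of the evidence already in hand = 0.75 × 20 = 15.
Odds after that evidence = (1/6) × 15 = 2.5.
Target odds = 0.85/0.15 = 17/3.
Need 2.25ⁿ ≥ 17/3 ÷ 2.5 = 34/15.
2.25¹ = 2.25 falls short of 34/15 but 2.25² = 5.0625 reaches it, so n = 2.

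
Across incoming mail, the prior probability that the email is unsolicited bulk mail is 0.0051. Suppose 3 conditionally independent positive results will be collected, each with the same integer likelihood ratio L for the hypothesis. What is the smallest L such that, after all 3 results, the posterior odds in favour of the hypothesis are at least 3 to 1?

9

Prior odds = 0.0051/0.9949 = 51/9949.
Target odds = 3.
Need L³ ≥ 3 ÷ (51/9949) = 9949/17.
8³ = 512 < 9949/17 ≤ 729 = 9³, so L = 9.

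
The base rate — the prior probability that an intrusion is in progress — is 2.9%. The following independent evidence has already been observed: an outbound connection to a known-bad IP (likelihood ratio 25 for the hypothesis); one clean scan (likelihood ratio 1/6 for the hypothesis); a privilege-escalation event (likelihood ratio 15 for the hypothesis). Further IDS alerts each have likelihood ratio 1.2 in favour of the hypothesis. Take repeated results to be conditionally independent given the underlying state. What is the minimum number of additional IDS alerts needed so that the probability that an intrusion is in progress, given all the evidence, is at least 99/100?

Prior odds = 0.029/0.971 = 29/971.
Combined Bayes factor of the evidence already in hand = 25 × (1/6) × 15 = 62.5.
Odds after that evidence = (29/971) × 62.5 = 3625/1942.
Target odds = 0.99/0.01 = 99.
Need 1.2ⁿ ≥ 99 ÷ (3625/1942) = 192258/3625.
1.2²¹ ≈46.0051 falls short of 192258/3625 but 1.2²² ≈55.2061 reaches it, so n = 22.

22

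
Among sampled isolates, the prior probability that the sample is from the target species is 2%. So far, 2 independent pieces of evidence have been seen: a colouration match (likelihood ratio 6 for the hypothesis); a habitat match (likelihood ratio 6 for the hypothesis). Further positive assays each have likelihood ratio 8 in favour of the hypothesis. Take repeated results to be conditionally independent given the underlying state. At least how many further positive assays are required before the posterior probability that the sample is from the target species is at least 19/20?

Prior odds = 0.02/0.98 = 1/49.
Combined Bayes factor of the evidence already in hand = 6 × 6 = 36.
Odds after that evidence = (1/49) × 36 = 36/49.
Target odds = 0.95/0.05 = 19.
Need 8ⁿ ≥ 19 ÷ (36/49) = 931/36.
8¹ = 8 falls short of 931/36 but 8² = 64 reaches it, so n = 2.

2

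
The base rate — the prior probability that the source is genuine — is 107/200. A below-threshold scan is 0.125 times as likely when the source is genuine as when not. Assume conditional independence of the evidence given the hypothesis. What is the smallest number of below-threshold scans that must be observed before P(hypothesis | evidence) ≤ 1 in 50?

2

Prior odds: 0.535 ÷ 0.465 = 107/93.
Likelihood ratio per below-threshold scan = 0.125.
Target odds: 0.02 ÷ 0.98 = 1/49.
Need (107/93) × 0.125ⁿ ≤ 1/49, i.e. 0.125ⁿ ≤ 93/5243.
0.125¹ = 0.125 is still above 93/5243 but 0.125² = 0.015625 is at or below it, so n = 2.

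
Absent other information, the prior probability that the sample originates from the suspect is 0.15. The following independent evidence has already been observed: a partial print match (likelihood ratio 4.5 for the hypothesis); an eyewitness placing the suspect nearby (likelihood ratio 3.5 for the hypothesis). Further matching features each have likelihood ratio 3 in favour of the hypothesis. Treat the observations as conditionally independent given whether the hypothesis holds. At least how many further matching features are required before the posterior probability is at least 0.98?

Prior odds = 0.15/0.85 = 3/17.
Combined Bayes factor of the evidence already in hand = 4.5 × 3.5 = 15.75.
Odds after that evidence = (3/17) × 15.75 = 189/68.
Target odds = 0.98/0.02 = 49.
Need 3ⁿ ≥ 49 ÷ (189/68) = 476/27.
3² = 9 falls short of 476/27 but 3³ = 27 reaches it, so n = 3.

3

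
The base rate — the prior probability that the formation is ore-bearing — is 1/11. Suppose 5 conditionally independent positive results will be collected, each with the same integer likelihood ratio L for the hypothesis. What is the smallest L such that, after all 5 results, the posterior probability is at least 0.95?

3

Prior odds = (1/11)/(10/11) = 0.1.
Target odds = 0.95/0.05 = 19.
Need L⁵ ≥ 19 ÷ 0.1 = 190.
2⁵ = 32 < 190 ≤ 243 = 3⁵, so L = 3.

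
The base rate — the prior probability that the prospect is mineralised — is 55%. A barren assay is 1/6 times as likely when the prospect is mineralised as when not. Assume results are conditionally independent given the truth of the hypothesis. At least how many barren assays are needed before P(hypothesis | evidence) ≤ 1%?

Prior odds: 0.55 ÷ 0.45 = 11/9.
Likelihood ratio per barren assay = 1/6.
Target odds: 0.01 ÷ 0.99 = 1/99.
Require (1/6)ⁿ ≤ 1/99 ÷ (11/9) = 1/121.
(1/6)² = 1/36 is still above 1/121 but (1/6)³ = 1/216 is at or below it, so n = 3.

3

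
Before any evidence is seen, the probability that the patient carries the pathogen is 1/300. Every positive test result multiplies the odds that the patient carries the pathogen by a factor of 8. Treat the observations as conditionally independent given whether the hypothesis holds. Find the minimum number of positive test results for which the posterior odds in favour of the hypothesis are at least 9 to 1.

4

Prior odds = (1/300)/(299/300) = 1/299.
Likelihood ratio per positive test result = 8.
Target odds = 9.
Require 8ⁿ ≥ 9 ÷ (1/299) = 2691.
8³ = 512 falls short of 2691 but 8⁴ = 4096 reaches it, so n = 4.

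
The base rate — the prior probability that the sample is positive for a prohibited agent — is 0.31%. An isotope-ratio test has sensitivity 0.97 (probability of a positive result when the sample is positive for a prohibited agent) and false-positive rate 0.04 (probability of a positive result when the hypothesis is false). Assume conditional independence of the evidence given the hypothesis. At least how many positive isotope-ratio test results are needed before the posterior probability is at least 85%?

3

Prior odds: 0.0031 ÷ 0.9969 = 31/9969.
Likelihood ratio of a positive result = 0.97/0.04 = 24.25.
Target posterior odds = 0.85/0.15 = 17/3.
Require 24.25ⁿ ≥ 17/3 ÷ (31/9969) = 56491/31.
24.25² = 588.0625 falls short of 56491/31 but 24.25³ = 912673/64 reaches it, so n = 3.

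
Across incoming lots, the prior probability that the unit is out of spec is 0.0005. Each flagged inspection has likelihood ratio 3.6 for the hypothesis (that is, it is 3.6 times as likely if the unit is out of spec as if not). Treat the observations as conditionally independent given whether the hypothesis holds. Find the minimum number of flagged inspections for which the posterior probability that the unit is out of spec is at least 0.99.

10

Prior odds: 0.0005 ÷ 0.9995 = 1/1999.
Likelihood ratio per flagged inspection = 3.6.
Target odds: 0.99 ÷ 0.01 = 99.
Need (1/1999) × 3.6ⁿ ≥ 99, i.e. 3.6ⁿ ≥ 197901.
3.6⁹ ≈101560 falls short of 197901 but 3.6¹⁰ ≈365616 reaches it, so n = 10.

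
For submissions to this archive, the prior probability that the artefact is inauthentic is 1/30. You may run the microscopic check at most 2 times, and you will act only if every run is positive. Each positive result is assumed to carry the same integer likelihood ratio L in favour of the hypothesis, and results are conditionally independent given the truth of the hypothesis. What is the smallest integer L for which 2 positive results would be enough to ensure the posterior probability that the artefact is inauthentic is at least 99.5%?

76

Prior odds = (1/30)/(29/30) = 1/29.
Target odds = 0.995/0.005 = 199.
Need L² ≥ 199 ÷ (1/29) = 5771.
75² = 5625 < 5771 ≤ 5776 = 76², so L = 76.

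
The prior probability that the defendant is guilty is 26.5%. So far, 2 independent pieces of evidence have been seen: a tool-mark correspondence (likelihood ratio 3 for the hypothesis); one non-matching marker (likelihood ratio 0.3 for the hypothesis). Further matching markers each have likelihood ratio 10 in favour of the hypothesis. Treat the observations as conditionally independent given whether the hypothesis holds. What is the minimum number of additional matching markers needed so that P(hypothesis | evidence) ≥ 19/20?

Prior odds = 0.265/0.735 = 53/147.
Combined Bayes factor of the evidence already in hand = 3 × 0.3 = 0.9.
Odds after that evidence = (53/147) × 0.9 = 159/490.
Target odds = 0.95/0.05 = 19.
Need 10ⁿ ≥ 19 ÷ (159/490) = 9310/159.
10¹ = 10 falls short of 9310/159 but 10² = 100 reaches it, so n = 2.

2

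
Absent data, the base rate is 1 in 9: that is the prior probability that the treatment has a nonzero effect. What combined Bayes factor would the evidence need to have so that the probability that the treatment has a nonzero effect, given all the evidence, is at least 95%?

152

Prior odds = (1/9)/(8/9) = 0.125.
Target odds = 0.95/0.05 = 19.
Required Bayes factor = 19 ÷ 0.125 = 152.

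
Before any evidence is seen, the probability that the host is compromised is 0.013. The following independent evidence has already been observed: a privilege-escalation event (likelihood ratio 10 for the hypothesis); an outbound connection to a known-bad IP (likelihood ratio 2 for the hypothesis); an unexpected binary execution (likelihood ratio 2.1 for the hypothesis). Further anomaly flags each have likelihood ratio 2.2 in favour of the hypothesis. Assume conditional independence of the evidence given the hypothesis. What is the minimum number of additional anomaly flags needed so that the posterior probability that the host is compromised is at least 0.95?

5

Prior odds = 0.013/0.987 = 13/987.
Combined Bayes factor of the evidence already in hand = 10 × 2 × 2.1 = 42.
Odds after that evidence = (13/987) × 42 = 26/47.
Target odds = 0.95/0.05 = 19.
Need 2.2ⁿ ≥ 19 ÷ (26/47) = 893/26.
2.2⁴ = 23.4256 falls short of 893/26 but 2.2⁵ = 51.53632 reaches it, so n = 5.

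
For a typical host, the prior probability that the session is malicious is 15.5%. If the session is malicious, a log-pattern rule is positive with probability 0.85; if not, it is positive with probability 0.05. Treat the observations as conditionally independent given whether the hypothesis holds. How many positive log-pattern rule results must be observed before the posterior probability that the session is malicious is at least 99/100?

3

Prior odds: 0.155 ÷ 0.845 = 31/169.
Likelihood ratio of a positive = 0.85/0.05 = 17.
Target posterior odds = 0.99/0.01 = 99.
Require 17ⁿ ≥ 99 ÷ (31/169) = 16731/31.
17² = 289 falls short of 16731/31 but 17³ = 4913 reaches it, so n = 3.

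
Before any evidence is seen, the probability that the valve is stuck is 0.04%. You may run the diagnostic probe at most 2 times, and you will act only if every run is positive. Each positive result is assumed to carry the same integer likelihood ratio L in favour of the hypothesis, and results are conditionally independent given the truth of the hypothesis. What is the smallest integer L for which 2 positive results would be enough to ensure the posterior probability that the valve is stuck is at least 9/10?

150

Prior odds = 0.0004/0.9996 = 1/2499.
Target odds = 0.9/0.1 = 9.
Need L² ≥ 9 ÷ (1/2499) = 22491.
149² = 22201 < 22491 ≤ 22500 = 150², so L = 150.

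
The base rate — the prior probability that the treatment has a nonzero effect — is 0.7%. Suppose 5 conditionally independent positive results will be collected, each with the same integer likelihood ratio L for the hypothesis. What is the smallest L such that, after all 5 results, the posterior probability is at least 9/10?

Prior odds = 0.007/0.993 = 7/993.
Target odds = 0.9/0.1 = 9.
Need L⁵ ≥ 9 ÷ (7/993) = 8937/7.
4⁵ = 1024 < 8937/7 ≤ 3125 = 5⁵, so L = 5.

5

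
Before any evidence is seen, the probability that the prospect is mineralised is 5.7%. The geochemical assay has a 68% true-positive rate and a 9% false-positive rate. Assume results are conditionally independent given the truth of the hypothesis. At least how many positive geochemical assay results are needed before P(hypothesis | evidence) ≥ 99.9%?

Prior odds: 0.057 ÷ 0.943 = 57/943.
Likelihood ratio of a positive result = 0.68/0.09 = 68/9.
Target odds: 0.999 ÷ 0.001 = 999.
Need (57/943) × (68/9)ⁿ ≥ 999, i.e. (68/9)ⁿ ≥ 314019/19.
(68/9)⁴ = 21381376/6561 falls short of 314019/19 but (68/9)⁵ ≈24622.5 reaches it, so n = 5.

5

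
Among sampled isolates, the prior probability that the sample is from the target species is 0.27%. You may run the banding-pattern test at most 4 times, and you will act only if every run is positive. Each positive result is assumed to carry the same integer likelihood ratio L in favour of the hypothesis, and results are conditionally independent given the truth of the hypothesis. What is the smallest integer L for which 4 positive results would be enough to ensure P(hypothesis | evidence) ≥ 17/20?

7

Prior odds = 0.0027/0.9973 = 27/9973.
Target odds = 0.85/0.15 = 17/3.
Need L⁴ ≥ 17/3 ÷ (27/9973) = 169541/81.
6⁴ = 1296 < 169541/81 ≤ 2401 = 7⁴, so L = 7.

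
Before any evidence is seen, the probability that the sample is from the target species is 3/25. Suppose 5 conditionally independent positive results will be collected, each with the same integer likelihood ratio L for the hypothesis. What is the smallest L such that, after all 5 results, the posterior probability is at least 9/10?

3

Prior odds = 0.12/0.88 = 3/22.
Target odds = 0.9/0.1 = 9.
Need L⁵ ≥ 9 ÷ (3/22) = 66.
2⁵ = 32 < 66 ≤ 243 = 3⁵, so L = 3.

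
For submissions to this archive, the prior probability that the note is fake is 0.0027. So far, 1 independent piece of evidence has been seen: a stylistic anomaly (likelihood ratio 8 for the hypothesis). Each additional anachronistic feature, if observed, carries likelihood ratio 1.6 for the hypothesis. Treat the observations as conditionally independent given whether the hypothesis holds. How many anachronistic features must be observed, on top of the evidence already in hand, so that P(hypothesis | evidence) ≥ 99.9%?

Prior odds = 0.0027/0.9973 = 27/9973.
Bayes factor of the evidence already in hand = 8.
Odds after that evidence = (27/9973) × 8 = 216/9973.
Target odds = 0.999/0.001 = 999.
Need 1.6ⁿ ≥ 999 ÷ (216/9973) = 46125.125.
1.6²² ≈30948.5 falls short of 46125.125 but 1.6²³ ≈49517.6 reaches it, so n = 23.

23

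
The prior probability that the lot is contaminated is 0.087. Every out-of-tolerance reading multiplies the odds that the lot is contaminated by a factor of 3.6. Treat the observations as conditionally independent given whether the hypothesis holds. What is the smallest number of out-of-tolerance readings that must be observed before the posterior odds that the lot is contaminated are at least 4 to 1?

Prior odds: 0.087 ÷ 0.913 = 87/913.
Likelihood ratio per out-of-tolerance reading = 3.6.
Target odds = 4.
Need (87/913) × 3.6ⁿ ≥ 4, i.e. 3.6ⁿ ≥ 3652/87.
3.6² = 12.96 falls short of 3652/87 but 3.6³ = 46.656 reaches it, so n = 3.

3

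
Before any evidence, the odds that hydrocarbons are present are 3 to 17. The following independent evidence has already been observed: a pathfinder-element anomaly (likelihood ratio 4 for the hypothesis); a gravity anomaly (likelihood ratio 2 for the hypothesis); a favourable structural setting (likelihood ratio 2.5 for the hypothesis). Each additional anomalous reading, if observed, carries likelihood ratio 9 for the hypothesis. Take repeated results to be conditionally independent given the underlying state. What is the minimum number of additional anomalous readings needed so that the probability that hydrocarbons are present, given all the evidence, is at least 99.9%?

Prior odds = 3/17.
Combined Bayes factor of the evidence already in hand = 4 × 2 × 2.5 = 20.
Odds after that evidence = (3/17) × 20 = 60/17.
Target odds = 0.999/0.001 = 999.
Need 9ⁿ ≥ 999 ÷ (60/17) = 283.05.
9² = 81 falls short of 283.05 but 9³ = 729 reaches it, so n = 3.

3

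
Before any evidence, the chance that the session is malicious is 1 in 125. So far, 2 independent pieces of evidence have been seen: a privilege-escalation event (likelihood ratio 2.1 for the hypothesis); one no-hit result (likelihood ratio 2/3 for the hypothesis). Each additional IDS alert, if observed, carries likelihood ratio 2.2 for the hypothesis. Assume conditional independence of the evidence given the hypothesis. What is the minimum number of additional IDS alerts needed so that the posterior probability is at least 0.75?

Prior odds = 0.008/0.992 = 1/124.
Combined Bayes factor of the evidence already in hand = 2.1 × (2/3) = 1.4.
Odds after that evidence = (1/124) × 1.4 = 7/620.
Target odds = 0.75/0.25 = 3.
Need 2.2ⁿ ≥ 3 ÷ (7/620) = 1860/7.
2.2⁷ = 19487171/78125 falls short of 1860/7 but 2.2⁸ = 214358881/390625 reaches it, so n = 8.

8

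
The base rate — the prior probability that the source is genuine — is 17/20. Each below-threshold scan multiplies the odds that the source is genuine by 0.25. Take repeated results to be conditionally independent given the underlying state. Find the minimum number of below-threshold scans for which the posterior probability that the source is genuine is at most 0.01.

5

Prior odds: 0.85 ÷ 0.15 = 17/3.
Likelihood ratio per below-threshold scan = 0.25.
Target posterior odds = 0.01/0.99 = 1/99.
Require 0.25ⁿ ≤ 1/99 ÷ (17/3) = 1/561.
0.25⁴ = 0.00390625 is still above 1/561 but 0.25⁵ = 1/1024 is at or below it, so n = 5.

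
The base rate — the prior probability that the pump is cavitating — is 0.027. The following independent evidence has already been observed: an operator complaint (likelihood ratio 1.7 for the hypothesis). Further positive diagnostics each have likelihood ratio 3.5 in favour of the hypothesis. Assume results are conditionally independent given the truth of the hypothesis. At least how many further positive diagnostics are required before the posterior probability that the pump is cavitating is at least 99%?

Prior odds = 0.027/0.973 = 27/973.
Bayes factor of the evidence already in hand = 1.7.
Odds after that evidence = (27/973) × 1.7 = 459/9730.
Target odds = 0.99/0.01 = 99.
Need 3.5ⁿ ≥ 99 ÷ (459/9730) = 107030/51.
3.5⁶ = 1838.265625 falls short of 107030/51 but 3.5⁷ = 823543/128 reaches it, so n = 7.

7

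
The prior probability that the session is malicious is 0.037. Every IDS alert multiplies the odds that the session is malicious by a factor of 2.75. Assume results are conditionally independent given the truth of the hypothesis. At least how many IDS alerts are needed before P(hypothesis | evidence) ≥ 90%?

6

Prior odds = 0.037/0.963 = 37/963.
Likelihood ratio per IDS alert = 2.75.
Target odds: 0.9 ÷ 0.1 = 9.
Need (37/963) × 2.75ⁿ ≥ 9, i.e. 2.75ⁿ ≥ 8667/37.
2.75⁵ = 161051/1024 falls short of 8667/37 but 2.75⁶ = 1771561/4096 reaches it, so n = 6.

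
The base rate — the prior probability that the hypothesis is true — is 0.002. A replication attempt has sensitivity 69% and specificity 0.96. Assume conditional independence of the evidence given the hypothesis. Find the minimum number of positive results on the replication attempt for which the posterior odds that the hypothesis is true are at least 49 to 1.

4

Prior odds = 0.002/0.998 = 1/499.
False-positive rate = 1 − 0.96 = 0.04; likelihood ratio of a positive = 0.69/0.04 = 17.25.
Target odds = 49.
Need (1/499) × 17.25ⁿ ≥ 49, i.e. 17.25ⁿ ≥ 24451.
17.25³ = 5132.953125 falls short of 24451 but 17.25⁴ = 22667121/256 reaches it, so n = 4.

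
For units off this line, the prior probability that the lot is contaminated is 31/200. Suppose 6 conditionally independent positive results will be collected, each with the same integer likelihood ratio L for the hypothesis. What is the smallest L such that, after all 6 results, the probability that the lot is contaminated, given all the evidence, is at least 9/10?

Prior odds = 0.155/0.845 = 31/169.
Target odds = 0.9/0.1 = 9.
Need L⁶ ≥ 9 ÷ (31/169) = 1521/31.
1⁶ = 1 < 1521/31 ≤ 64 = 2⁶, so L = 2.

2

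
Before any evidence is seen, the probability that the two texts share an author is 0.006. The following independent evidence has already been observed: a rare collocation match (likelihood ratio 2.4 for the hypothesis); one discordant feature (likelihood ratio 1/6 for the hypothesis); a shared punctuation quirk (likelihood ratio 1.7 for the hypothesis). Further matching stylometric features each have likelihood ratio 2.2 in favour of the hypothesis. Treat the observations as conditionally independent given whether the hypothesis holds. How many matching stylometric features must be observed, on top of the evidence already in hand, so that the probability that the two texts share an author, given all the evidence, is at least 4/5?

9

Prior odds = 0.006/0.994 = 3/497.
Combined Bayes factor of the evidence already in hand = 2.4 × (1/6) × 1.7 = 0.68.
Odds after that evidence = (3/497) × 0.68 = 51/12425.
Target odds = 0.8/0.2 = 4.
Need 2.2ⁿ ≥ 4 ÷ (51/12425) = 49700/51.
2.2⁸ = 214358881/390625 falls short of 49700/51 but 2.2⁹ ≈1207.27 reaches it, so n = 9.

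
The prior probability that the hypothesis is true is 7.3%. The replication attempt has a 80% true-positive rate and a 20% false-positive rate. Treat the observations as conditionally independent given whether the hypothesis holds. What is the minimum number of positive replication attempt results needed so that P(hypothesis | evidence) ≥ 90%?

Prior odds = 0.073/0.927 = 73/927.
Likelihood ratio of a positive result = 0.8/0.2 = 4.
Target posterior odds = 0.9/0.1 = 9.
Need (73/927) × 4ⁿ ≥ 9, i.e. 4ⁿ ≥ 8343/73.
4³ = 64 falls short of 8343/73 but 4⁴ = 256 reaches it, so n = 4.

4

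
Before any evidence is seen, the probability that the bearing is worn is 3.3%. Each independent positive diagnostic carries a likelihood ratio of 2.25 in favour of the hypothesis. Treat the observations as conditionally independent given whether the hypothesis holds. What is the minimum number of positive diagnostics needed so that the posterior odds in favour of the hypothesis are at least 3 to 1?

6

Prior odds: 0.033 ÷ 0.967 = 33/967.
Likelihood ratio per positive diagnostic = 2.25.
Target odds = 3.
Need (33/967) × 2.25ⁿ ≥ 3, i.e. 2.25ⁿ ≥ 967/11.
2.25⁵ = 59049/1024 falls short of 967/11 but 2.25⁶ = 531441/4096 reaches it, so n = 6.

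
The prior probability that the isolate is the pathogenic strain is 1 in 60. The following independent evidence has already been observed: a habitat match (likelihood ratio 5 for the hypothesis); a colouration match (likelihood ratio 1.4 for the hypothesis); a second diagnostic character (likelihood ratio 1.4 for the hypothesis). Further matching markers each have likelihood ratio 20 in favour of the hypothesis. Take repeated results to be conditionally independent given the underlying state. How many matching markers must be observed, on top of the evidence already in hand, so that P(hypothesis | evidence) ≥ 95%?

2

Prior odds = (1/60)/(59/60) = 1/59.
Combined Bayes factor of the evidence already in hand = 5 × 1.4 × 1.4 = 9.8.
Odds after that evidence = (1/59) × 9.8 = 49/295.
Target odds = 0.95/0.05 = 19.
Need 20ⁿ ≥ 19 ÷ (49/295) = 5605/49.
20¹ = 20 falls short of 5605/49 but 20² = 400 reaches it, so n = 2.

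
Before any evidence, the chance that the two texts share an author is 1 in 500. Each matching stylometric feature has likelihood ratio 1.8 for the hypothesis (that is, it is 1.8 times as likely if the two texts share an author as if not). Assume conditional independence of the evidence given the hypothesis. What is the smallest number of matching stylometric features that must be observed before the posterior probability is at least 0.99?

Prior odds: 0.002 ÷ 0.998 = 1/499.
Likelihood ratio per matching stylometric feature = 1.8.
Target odds: 0.99 ÷ 0.01 = 99.
Require 1.8ⁿ ≥ 99 ÷ (1/499) = 49401.
1.8¹⁸ ≈39346.4 falls short of 49401 but 1.8¹⁹ ≈70823.5 reaches it, so n = 19.

19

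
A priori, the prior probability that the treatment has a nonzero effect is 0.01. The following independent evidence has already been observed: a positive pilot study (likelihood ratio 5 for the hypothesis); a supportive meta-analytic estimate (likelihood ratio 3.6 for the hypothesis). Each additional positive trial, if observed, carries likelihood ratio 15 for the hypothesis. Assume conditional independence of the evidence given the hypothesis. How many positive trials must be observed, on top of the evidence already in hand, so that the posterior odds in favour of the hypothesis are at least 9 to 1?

2

Prior odds = 0.01/0.99 = 1/99.
Combined Bayes factor of the evidence already in hand = 5 × 3.6 = 18.
Odds after that evidence = (1/99) × 18 = 2/11.
Target odds = 9.
Need 15ⁿ ≥ 9 ÷ (2/11) = 49.5.
15¹ = 15 falls short of 49.5 but 15² = 225 reaches it, so n = 2.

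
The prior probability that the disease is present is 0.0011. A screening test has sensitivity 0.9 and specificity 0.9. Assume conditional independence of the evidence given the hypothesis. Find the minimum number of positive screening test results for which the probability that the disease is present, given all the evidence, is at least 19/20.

5

Prior odds: 0.0011 ÷ 0.9989 = 11/9989.
False-positive rate = 1 − 0.9 = 0.1; likelihood ratio of a positive = 0.9/0.1 = 9.
Target posterior odds = 0.95/0.05 = 19.
Require 9ⁿ ≥ 19 ÷ (11/9989) = 189791/11.
9⁴ = 6561 falls short of 189791/11 but 9⁵ = 59049 reaches it, so n = 5.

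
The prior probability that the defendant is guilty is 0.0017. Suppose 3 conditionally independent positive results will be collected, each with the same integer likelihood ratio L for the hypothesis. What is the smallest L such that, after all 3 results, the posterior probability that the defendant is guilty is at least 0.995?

Prior odds = 0.0017/0.9983 = 17/9983.
Target odds = 0.995/0.005 = 199.
Need L³ ≥ 199 ÷ (17/9983) = 1986617/17.
48³ = 110592 < 1986617/17 ≤ 117649 = 49³, so L = 49.

49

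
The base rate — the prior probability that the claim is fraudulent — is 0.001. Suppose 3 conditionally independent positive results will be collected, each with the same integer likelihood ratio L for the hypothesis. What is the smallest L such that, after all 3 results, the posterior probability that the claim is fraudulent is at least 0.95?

Prior odds = 0.001/0.999 = 1/999.
Target odds = 0.95/0.05 = 19.
Need L³ ≥ 19 ÷ (1/999) = 18981.
26³ = 17576 < 18981 ≤ 19683 = 27³, so L = 27.

27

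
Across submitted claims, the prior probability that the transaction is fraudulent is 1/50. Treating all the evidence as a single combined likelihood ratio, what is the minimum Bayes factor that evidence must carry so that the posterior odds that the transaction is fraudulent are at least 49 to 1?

2401

Prior odds = 0.02/0.98 = 1/49.
Target odds = 49.
Required Bayes factor = 49 ÷ (1/49) = 2401.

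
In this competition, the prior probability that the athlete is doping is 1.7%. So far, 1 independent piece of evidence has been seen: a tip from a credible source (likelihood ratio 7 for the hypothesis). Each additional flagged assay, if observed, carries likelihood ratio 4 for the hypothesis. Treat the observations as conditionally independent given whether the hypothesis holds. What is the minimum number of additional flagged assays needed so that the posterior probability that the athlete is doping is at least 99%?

Prior odds = 0.017/0.983 = 17/983.
Bayes factor of the evidence already in hand = 7.
Odds after that evidence = (17/983) × 7 = 119/983.
Target odds = 0.99/0.01 = 99.
Need 4ⁿ ≥ 99 ÷ (119/983) = 97317/119.
4⁴ = 256 falls short of 97317/119 but 4⁵ = 1024 reaches it, so n = 5.

5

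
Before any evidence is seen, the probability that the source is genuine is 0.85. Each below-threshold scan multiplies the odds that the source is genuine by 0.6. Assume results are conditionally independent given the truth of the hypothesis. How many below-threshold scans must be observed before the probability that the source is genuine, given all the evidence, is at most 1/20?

Prior odds: 0.85 ÷ 0.15 = 17/3.
Likelihood ratio per below-threshold scan = 0.6.
Target odds: 0.05 ÷ 0.95 = 1/19.
Require 0.6ⁿ ≤ 1/19 ÷ (17/3) = 3/323.
0.6⁹ = 19683/1953125 is still above 3/323 but 0.6¹⁰ = 59049/9765625 is at or below it, so n = 10.

10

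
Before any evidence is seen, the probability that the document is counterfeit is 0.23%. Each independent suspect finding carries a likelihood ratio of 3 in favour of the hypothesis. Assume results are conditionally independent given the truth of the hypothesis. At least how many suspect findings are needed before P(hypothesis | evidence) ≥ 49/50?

10

Prior odds: 0.0023 ÷ 0.9977 = 23/9977.
Likelihood ratio per suspect finding = 3.
Target odds: 0.98 ÷ 0.02 = 49.
Need (23/9977) × 3ⁿ ≥ 49, i.e. 3ⁿ ≥ 488873/23.
3⁹ = 19683 falls short of 488873/23 but 3¹⁰ = 59049 reaches it, so n = 10.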